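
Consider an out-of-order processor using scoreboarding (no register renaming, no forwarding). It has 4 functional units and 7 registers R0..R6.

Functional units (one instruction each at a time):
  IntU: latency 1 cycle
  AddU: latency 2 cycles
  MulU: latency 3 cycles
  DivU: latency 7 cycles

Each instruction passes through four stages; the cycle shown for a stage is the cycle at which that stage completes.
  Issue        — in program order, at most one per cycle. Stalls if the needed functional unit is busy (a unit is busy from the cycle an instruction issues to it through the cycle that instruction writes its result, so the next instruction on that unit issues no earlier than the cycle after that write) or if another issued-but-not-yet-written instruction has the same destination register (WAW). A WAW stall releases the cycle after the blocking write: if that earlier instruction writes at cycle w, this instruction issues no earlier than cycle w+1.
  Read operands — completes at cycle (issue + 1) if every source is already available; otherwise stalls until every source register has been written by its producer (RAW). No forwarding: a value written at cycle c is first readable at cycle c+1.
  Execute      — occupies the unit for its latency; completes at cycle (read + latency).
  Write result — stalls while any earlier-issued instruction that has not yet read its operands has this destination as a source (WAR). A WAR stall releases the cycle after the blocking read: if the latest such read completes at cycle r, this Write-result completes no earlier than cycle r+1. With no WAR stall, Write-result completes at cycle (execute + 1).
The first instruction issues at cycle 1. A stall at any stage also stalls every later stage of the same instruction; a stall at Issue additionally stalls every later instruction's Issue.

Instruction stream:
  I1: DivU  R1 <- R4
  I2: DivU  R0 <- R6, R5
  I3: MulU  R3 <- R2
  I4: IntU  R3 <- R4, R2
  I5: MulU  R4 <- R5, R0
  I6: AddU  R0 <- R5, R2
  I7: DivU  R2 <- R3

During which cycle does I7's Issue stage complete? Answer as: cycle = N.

cycle = 22

[I1] 1/2/9/10
[I2] 11/12/19/20  (struct: DivU busy until I1 writes@10)
[I3] 12/13/16/17
[I4] 18/19/20/21  (WAW R3: wait I3 write@17)
[I5] 19/21/24/25  (RAW R0: wait I2 write@20)
[I6] 21/22/24/25  (WAW R0: wait I2 write@20)
[I7] 22/23/30/31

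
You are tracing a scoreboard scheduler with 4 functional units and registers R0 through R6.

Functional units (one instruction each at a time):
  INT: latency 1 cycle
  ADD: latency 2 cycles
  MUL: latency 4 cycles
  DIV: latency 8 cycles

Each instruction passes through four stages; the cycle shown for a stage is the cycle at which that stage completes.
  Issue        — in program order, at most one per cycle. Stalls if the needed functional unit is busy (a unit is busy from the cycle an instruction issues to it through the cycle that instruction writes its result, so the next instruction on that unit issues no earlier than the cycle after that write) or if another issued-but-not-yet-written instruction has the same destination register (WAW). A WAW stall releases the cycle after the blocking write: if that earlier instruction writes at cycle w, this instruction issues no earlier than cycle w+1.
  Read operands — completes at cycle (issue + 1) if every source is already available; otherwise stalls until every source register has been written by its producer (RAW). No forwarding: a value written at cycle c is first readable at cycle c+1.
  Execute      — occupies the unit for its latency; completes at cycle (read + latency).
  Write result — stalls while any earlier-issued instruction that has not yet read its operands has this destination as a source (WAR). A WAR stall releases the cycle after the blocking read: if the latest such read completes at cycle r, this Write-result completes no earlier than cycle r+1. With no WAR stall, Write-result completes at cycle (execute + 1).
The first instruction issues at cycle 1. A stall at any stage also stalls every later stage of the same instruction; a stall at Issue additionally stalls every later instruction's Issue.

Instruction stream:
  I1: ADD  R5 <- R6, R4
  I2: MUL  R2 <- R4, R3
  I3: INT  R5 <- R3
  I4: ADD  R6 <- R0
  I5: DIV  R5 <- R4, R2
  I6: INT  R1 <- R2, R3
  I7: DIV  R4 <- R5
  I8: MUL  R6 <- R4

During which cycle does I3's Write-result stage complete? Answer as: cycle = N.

I1 -> (1, 2, 4, 5)
I2 -> (2, 3, 7, 8)
I3 -> (6, 7, 8, 9)  // WAW R5: wait I1 write@5
I4 -> (7, 8, 10, 11)
I5 -> (10, 11, 19, 20)  // WAW R5: wait I3 write@9
I6 -> (11, 12, 13, 14)
I7 -> (21, 22, 30, 31)  // struct: DIV busy until I5 writes@20
I8 -> (22, 32, 36, 37)  // RAW R4: wait I7 write@31

cycle = 9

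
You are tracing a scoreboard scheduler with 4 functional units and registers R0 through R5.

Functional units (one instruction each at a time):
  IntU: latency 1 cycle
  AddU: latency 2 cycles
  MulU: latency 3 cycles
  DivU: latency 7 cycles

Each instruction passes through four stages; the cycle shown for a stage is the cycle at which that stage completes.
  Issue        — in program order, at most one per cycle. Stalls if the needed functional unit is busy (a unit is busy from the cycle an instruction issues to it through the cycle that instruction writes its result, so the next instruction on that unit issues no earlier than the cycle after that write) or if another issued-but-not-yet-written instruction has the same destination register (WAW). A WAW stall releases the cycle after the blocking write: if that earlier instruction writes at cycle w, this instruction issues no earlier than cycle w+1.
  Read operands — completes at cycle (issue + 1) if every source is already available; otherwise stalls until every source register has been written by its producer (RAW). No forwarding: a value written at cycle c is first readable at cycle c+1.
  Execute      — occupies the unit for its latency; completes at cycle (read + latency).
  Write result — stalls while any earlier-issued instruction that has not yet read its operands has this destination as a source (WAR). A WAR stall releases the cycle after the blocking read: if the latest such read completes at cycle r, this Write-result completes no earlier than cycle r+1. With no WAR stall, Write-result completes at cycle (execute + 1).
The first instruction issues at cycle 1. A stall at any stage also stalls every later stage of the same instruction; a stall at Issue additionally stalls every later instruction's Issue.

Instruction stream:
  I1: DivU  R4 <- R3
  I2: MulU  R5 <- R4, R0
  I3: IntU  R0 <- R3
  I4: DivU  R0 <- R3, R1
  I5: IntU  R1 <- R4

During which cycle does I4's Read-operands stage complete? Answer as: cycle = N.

[1] I1→DivU
[2] I1 RO, I2→MulU
[3] I3→IntU
[4] I3 RO
[5] I3 EX
[9] I1 EX
[10] I1 WR R4
[11] I2 RO
[12] I3 WR R0
[13] I4→DivU
[14] I2 EX, I4 RO, I5→IntU
[15] I2 WR R5, I5 RO
[16] I5 EX
[17] I5 WR R1
[21] I4 EX
[22] I4 WR R0

cycle = 14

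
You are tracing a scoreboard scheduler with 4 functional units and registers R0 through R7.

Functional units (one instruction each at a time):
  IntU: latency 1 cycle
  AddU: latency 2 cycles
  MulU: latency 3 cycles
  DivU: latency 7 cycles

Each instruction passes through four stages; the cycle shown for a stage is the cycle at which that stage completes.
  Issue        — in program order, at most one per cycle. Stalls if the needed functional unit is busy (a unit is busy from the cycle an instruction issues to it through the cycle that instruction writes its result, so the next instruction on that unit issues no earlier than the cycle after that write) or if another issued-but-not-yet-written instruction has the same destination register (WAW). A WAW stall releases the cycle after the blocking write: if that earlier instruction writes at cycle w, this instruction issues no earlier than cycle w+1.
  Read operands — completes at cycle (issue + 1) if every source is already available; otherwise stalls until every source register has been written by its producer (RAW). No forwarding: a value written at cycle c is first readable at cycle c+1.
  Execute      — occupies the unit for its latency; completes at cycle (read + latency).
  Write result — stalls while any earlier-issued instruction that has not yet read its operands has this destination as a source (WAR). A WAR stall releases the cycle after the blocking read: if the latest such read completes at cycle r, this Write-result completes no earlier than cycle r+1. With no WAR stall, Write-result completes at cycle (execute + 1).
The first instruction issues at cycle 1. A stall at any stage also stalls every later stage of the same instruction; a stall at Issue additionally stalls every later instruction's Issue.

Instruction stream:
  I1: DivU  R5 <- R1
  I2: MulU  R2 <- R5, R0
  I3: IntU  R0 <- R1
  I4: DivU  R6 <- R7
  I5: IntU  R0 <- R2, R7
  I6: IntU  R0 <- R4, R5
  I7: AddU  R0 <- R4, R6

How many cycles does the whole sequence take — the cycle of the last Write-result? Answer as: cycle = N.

cycle = 27

  I1 | 1 | 2 | 9 | 10
  I2 | 2 | 11 | 14 | 15   RAW R5: wait I1 write@10
  I3 | 3 | 4 | 5 | 12   WAR R0: wait I2 read@11
  I4 | 11 | 12 | 19 | 20   struct: DivU busy until I1 writes@10
  I5 | 13 | 16 | 17 | 18   struct: IntU busy until I3 writes@12 · RAW R2: wait I2 write@15
  I6 | 19 | 20 | 21 | 22   struct: IntU busy until I5 writes@18
  I7 | 23 | 24 | 26 | 27   WAW R0: wait I6 write@22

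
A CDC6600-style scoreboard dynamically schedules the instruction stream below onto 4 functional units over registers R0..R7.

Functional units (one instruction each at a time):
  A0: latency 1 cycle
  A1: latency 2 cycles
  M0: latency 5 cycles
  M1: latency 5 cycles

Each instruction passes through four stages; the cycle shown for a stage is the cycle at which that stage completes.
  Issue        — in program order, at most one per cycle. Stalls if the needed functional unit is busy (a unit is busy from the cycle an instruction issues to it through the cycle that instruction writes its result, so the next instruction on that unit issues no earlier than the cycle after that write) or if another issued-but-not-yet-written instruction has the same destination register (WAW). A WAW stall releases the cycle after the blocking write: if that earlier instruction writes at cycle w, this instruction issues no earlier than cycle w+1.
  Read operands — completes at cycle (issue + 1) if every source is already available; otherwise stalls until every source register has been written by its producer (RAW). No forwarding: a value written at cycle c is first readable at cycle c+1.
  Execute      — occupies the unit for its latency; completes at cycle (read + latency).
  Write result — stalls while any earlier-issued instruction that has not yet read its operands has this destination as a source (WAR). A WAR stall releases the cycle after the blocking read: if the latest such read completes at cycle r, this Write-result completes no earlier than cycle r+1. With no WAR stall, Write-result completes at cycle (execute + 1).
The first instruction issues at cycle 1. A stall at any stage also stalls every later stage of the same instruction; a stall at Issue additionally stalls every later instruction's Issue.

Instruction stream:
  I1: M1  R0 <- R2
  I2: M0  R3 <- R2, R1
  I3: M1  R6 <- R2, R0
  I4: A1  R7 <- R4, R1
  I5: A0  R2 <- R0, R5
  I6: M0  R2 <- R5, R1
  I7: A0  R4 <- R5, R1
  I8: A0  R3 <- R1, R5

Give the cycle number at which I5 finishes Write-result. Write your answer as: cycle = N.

cycle = 14

1) issue 1, read 2, done 7, write 8
2) issue 2, read 3, done 8, write 9
3) issue 9, read 10, done 15, write 16  <struct: M1 busy until I1 writes@8>
4) issue 10, read 11, done 13, write 14
5) issue 11, read 12, done 13, write 14
6) issue 15, read 16, done 21, write 22  <WAW R2: wait I5 write@14>
7) issue 16, read 17, done 18, write 19
8) issue 20, read 21, done 22, write 23  <struct: A0 busy until I7 writes@19>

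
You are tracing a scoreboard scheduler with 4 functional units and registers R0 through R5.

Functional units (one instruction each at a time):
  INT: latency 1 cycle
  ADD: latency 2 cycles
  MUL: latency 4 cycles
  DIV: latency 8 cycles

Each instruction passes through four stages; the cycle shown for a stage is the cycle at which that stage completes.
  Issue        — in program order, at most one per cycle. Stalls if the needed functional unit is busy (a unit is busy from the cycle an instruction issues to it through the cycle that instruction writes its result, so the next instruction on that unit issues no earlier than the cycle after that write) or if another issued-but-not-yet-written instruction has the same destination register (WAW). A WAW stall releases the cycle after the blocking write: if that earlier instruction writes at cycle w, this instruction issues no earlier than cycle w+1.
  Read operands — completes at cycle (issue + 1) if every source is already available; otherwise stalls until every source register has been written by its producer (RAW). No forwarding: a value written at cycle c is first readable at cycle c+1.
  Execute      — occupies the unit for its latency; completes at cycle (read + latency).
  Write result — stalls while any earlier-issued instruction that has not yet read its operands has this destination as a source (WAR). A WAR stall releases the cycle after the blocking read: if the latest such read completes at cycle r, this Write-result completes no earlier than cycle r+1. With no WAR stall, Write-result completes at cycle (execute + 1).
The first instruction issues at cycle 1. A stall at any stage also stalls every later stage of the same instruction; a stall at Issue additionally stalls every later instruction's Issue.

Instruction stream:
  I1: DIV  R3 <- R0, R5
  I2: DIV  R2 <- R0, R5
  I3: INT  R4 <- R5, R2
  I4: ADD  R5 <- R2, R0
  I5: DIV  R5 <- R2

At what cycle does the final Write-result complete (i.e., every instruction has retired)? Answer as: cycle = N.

[1] I1→DIV
[2] I1 RO
[10] I1 EX
[11] I1 WR R3
[12] I2→DIV
[13] I2 RO; I3→INT
[14] I4→ADD
[21] I2 EX
[22] I2 WR R2
[23] I3 RO; I4 RO
[24] I3 EX
[25] I3 WR R4; I4 EX
[26] I4 WR R5
[27] I5→DIV
[28] I5 RO
[36] I5 EX
[37] I5 WR R5

cycle = 37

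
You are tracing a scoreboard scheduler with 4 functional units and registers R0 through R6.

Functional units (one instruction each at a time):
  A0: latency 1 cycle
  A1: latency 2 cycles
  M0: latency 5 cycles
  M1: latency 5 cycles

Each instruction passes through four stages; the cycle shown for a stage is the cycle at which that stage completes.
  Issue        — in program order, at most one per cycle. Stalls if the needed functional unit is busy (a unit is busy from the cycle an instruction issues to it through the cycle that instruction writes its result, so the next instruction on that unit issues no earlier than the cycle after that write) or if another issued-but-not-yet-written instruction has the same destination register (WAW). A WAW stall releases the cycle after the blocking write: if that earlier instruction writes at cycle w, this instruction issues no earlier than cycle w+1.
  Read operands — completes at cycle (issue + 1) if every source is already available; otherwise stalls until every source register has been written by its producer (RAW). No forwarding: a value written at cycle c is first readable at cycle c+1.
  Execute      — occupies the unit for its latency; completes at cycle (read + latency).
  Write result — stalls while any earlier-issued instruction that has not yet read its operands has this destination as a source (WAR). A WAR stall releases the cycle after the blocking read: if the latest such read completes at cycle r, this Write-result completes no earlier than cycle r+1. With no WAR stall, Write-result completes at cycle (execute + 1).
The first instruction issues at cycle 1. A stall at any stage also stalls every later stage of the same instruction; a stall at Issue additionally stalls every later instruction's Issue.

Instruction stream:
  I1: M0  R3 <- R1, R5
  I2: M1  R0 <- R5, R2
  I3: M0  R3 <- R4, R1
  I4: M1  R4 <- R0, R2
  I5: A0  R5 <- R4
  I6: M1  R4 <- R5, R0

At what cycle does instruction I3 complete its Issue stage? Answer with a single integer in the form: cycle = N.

[1] issue I1 (M0)
[2] I1 read-ops · issue I2 (M1)
[3] I2 read-ops
[7] I1 finished on M0
[8] I1→R3 · I2 finished on M1
[9] I2→R0 · issue I3 (M0)
[10] I3 read-ops · issue I4 (M1)
[11] I4 read-ops · issue I5 (A0)
[15] I3 finished on M0
[16] I3→R3 · I4 finished on M1
[17] I4→R4
[18] I5 read-ops · issue I6 (M1)
[19] I5 finished on A0
[20] I5→R5
[21] I6 read-ops
[26] I6 finished on M1
[27] I6→R4

cycle = 9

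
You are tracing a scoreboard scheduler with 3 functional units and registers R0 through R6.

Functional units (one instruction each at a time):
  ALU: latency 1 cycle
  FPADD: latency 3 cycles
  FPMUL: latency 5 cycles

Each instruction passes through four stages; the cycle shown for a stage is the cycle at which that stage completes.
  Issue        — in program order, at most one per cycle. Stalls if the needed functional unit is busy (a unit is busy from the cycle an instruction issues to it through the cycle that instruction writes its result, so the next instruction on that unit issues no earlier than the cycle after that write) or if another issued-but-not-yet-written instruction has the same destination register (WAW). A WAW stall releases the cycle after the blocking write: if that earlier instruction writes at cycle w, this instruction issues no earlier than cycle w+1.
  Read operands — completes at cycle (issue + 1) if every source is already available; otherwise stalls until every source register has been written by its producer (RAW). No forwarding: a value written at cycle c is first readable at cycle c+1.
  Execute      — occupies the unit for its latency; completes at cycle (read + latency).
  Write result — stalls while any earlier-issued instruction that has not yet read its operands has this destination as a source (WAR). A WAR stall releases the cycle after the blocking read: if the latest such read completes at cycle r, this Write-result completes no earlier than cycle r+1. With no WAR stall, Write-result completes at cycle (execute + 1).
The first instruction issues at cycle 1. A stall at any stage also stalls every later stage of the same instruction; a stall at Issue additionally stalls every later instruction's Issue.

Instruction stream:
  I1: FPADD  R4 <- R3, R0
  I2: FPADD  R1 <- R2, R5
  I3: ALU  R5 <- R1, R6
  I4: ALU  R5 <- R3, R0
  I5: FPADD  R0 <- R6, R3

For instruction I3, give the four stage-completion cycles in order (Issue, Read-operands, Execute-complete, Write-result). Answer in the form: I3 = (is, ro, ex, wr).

I3 = (8, 13, 14, 15)

I1 -> (1, 2, 5, 6)
I2 -> (7, 8, 11, 12)  // struct: FPADD busy until I1 writes@6
I3 -> (8, 13, 14, 15)  // RAW R1: wait I2 write@12
I4 -> (16, 17, 18, 19)  // struct: ALU busy until I3 writes@15
I5 -> (17, 18, 21, 22)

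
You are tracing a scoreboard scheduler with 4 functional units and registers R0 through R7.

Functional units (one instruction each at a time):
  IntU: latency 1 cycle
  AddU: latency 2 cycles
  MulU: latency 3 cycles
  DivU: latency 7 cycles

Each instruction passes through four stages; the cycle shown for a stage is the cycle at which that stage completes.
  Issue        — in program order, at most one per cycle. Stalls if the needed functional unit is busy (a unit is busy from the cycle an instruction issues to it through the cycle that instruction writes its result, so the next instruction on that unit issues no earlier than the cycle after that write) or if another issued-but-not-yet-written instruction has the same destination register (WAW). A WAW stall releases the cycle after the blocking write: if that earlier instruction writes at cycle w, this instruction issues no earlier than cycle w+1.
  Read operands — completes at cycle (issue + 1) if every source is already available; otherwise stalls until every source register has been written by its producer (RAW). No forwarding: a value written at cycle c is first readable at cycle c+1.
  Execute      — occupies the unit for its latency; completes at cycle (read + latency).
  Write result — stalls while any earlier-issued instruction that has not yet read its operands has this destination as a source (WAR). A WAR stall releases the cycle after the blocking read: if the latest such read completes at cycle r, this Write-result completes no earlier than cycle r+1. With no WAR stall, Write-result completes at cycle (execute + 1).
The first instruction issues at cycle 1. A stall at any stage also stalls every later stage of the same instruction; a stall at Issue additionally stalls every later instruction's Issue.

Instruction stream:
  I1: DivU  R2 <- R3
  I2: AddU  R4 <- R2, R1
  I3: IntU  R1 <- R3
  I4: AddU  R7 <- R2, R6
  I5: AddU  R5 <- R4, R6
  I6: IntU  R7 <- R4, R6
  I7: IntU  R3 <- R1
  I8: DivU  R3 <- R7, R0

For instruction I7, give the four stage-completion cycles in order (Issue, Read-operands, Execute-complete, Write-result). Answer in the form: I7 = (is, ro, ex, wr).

1) issue 1, read 2, done 9, write 10
2) issue 2, read 11, done 13, write 14  <RAW R2: wait I1 write@10>
3) issue 3, read 4, done 5, write 12  <WAR R1: wait I2 read@11>
4) issue 15, read 16, done 18, write 19  <struct: AddU busy until I2 writes@14>
5) issue 20, read 21, done 23, write 24  <struct: AddU busy until I4 writes@19>
6) issue 21, read 22, done 23, write 24
7) issue 25, read 26, done 27, write 28  <struct: IntU busy until I6 writes@24>
8) issue 29, read 30, done 37, write 38  <WAW R3: wait I7 write@28>

I7 = (25, 26, 27, 28)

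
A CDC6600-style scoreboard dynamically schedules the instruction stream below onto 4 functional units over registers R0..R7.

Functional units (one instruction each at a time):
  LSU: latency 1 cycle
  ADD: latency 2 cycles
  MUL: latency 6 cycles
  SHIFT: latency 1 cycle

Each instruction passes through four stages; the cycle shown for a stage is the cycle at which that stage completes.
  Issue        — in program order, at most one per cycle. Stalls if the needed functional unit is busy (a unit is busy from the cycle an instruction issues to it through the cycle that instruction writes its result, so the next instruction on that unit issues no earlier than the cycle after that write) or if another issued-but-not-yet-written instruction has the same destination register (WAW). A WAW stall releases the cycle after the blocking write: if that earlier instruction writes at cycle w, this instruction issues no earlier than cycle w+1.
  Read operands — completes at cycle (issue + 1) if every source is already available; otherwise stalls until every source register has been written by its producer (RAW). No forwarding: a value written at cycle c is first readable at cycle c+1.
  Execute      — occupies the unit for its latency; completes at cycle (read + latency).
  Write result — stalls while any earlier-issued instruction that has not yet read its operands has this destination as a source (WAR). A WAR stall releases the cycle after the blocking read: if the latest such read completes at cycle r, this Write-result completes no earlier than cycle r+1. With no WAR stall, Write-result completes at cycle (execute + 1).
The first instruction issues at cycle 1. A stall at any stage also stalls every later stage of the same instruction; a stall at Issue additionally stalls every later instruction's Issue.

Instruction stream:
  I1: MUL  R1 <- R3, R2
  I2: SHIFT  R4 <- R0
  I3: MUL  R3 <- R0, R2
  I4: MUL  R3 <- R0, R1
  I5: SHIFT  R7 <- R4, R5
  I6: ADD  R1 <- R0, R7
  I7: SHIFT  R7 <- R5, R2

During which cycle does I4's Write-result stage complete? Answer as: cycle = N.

cycle = 27

cycle 1: I1 issues→MUL
cycle 2: I1 reads · I2 issues→SHIFT
cycle 3: I2 reads
cycle 4: I2 exec-done
cycle 5: I2 writes R4
cycle 8: I1 exec-done
cycle 9: I1 writes R1
cycle 10: I3 issues→MUL
cycle 11: I3 reads
cycle 17: I3 exec-done
cycle 18: I3 writes R3
cycle 19: I4 issues→MUL
cycle 20: I4 reads · I5 issues→SHIFT
cycle 21: I5 reads · I6 issues→ADD
cycle 22: I5 exec-done
cycle 23: I5 writes R7
cycle 24: I6 reads · I7 issues→SHIFT
cycle 25: I7 reads
cycle 26: I4 exec-done · I6 exec-done · I7 exec-done
cycle 27: I4 writes R3 · I6 writes R1 · I7 writes R7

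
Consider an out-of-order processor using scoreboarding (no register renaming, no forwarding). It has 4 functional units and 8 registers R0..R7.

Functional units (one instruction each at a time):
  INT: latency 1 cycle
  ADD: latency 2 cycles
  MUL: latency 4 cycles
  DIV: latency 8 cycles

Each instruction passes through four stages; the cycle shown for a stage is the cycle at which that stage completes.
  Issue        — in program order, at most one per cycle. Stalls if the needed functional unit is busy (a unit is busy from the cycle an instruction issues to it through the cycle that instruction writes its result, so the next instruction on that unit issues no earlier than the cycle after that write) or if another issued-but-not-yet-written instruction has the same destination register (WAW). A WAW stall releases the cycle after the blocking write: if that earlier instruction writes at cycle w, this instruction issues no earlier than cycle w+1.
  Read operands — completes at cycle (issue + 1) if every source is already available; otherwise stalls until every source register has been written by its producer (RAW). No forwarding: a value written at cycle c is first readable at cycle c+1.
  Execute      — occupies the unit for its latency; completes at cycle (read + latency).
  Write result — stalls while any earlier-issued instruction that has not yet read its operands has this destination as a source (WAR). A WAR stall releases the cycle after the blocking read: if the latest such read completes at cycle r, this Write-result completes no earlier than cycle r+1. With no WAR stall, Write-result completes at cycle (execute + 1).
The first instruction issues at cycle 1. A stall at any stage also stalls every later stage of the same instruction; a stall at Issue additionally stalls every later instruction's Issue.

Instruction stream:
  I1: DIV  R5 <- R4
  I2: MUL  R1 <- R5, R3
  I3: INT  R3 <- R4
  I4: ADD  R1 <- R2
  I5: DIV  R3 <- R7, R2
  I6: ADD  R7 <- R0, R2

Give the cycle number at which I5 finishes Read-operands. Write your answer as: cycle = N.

1) issue 1, read 2, done 10, write 11
2) issue 2, read 12, done 16, write 17  <RAW R5: wait I1 write@11>
3) issue 3, read 4, done 5, write 13  <WAR R3: wait I2 read@12>
4) issue 18, read 19, done 21, write 22  <WAW R1: wait I2 write@17>
5) issue 19, read 20, done 28, write 29
6) issue 23, read 24, done 26, write 27  <struct: ADD busy until I4 writes@22>

cycle = 20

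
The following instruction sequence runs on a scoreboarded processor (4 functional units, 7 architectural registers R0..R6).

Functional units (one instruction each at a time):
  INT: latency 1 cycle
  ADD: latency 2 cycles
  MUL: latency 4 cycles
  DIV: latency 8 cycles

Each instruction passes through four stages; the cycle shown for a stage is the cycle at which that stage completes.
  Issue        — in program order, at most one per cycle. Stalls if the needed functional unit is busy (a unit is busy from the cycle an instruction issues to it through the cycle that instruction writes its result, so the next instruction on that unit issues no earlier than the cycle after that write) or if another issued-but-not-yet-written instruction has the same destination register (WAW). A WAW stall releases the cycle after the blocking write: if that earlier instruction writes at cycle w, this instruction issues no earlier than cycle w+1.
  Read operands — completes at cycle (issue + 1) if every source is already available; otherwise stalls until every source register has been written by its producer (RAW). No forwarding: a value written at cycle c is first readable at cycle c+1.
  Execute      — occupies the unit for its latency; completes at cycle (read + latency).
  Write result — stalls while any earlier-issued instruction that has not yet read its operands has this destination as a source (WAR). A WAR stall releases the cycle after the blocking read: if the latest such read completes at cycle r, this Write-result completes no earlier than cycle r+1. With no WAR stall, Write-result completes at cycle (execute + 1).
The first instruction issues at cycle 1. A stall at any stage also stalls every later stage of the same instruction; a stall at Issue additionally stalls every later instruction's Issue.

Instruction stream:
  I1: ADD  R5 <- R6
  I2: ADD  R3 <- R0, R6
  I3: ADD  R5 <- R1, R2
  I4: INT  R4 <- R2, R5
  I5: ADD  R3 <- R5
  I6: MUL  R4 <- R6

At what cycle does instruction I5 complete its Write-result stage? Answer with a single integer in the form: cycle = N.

[I1] 1/2/4/5
[I2] 6/7/9/10  (struct: ADD busy until I1 writes@5)
[I3] 11/12/14/15  (struct: ADD busy until I2 writes@10)
[I4] 12/16/17/18  (RAW R5: wait I3 write@15)
[I5] 16/17/19/20  (struct: ADD busy until I3 writes@15)
[I6] 19/20/24/25  (WAW R4: wait I4 write@18)

cycle = 20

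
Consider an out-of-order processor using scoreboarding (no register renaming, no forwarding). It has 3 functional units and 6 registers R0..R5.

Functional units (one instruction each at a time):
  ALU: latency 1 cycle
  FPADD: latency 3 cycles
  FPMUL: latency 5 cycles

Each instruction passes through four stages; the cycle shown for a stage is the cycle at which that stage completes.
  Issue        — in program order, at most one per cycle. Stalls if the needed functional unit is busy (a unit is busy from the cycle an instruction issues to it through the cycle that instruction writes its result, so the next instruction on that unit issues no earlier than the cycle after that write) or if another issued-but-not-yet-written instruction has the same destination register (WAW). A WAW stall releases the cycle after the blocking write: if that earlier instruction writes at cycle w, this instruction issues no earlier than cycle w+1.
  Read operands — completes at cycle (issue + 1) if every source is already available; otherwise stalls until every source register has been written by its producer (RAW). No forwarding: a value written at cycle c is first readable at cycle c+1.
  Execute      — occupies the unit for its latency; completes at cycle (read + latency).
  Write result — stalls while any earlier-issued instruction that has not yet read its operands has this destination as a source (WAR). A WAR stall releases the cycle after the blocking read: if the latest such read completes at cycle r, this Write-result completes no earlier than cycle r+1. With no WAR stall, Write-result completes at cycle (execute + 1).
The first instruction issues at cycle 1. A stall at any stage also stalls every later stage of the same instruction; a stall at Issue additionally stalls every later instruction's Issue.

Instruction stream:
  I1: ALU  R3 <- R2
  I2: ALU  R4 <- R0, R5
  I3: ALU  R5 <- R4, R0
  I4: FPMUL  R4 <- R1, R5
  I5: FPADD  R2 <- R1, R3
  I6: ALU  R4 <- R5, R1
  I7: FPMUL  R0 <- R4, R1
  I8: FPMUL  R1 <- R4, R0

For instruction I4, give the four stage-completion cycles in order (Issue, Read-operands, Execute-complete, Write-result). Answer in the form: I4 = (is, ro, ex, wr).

I4 = (10, 13, 18, 19)

cycle 1: issue I1 (ALU)
cycle 2: I1 read-ops
cycle 3: I1 finished on ALU
cycle 4: I1→R3
cycle 5: issue I2 (ALU)
cycle 6: I2 read-ops
cycle 7: I2 finished on ALU
cycle 8: I2→R4
cycle 9: issue I3 (ALU)
cycle 10: I3 read-ops, issue I4 (FPMUL)
cycle 11: I3 finished on ALU, issue I5 (FPADD)
cycle 12: I3→R5, I5 read-ops
cycle 13: I4 read-ops
cycle 15: I5 finished on FPADD
cycle 16: I5→R2
cycle 18: I4 finished on FPMUL
cycle 19: I4→R4
cycle 20: issue I6 (ALU)
cycle 21: I6 read-ops, issue I7 (FPMUL)
cycle 22: I6 finished on ALU
cycle 23: I6→R4
cycle 24: I7 read-ops
cycle 29: I7 finished on FPMUL
cycle 30: I7→R0
cycle 31: issue I8 (FPMUL)
cycle 32: I8 read-ops
cycle 37: I8 finished on FPMUL
cycle 38: I8→R1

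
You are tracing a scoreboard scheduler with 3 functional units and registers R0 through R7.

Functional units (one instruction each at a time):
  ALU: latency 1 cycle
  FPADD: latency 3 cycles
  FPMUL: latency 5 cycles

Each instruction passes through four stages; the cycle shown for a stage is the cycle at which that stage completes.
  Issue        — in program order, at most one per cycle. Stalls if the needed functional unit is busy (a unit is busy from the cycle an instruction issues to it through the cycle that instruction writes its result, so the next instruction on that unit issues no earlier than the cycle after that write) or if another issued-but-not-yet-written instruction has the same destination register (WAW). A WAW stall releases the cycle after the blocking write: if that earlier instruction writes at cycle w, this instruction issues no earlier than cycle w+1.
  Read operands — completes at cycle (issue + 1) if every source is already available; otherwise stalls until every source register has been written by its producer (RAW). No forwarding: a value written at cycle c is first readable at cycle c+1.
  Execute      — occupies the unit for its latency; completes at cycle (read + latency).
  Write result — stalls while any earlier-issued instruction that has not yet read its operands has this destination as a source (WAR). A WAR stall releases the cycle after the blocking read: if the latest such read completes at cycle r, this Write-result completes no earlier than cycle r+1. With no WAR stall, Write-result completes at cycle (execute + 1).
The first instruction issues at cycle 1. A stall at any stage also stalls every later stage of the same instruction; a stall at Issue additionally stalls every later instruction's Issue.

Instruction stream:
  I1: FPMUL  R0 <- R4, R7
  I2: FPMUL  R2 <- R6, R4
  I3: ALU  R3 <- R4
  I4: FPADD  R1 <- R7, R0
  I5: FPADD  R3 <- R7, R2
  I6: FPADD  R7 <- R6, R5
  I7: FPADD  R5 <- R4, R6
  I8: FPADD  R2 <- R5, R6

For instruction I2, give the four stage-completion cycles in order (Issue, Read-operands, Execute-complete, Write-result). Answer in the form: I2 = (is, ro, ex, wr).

c1: issue I1 (FPMUL)
c2: I1 read-ops
c7: I1 finished on FPMUL
c8: I1→R0
c9: issue I2 (FPMUL)
c10: I2 read-ops, issue I3 (ALU)
c11: I3 read-ops, issue I4 (FPADD)
c12: I3 finished on ALU, I4 read-ops
c13: I3→R3
c15: I2 finished on FPMUL, I4 finished on FPADD
c16: I2→R2, I4→R1
c17: issue I5 (FPADD)
c18: I5 read-ops
c21: I5 finished on FPADD
c22: I5→R3
c23: issue I6 (FPADD)
c24: I6 read-ops
c27: I6 finished on FPADD
c28: I6→R7
c29: issue I7 (FPADD)
c30: I7 read-ops
c33: I7 finished on FPADD
c34: I7→R5
c35: issue I8 (FPADD)
c36: I8 read-ops
c39: I8 finished on FPADD
c40: I8→R2

I2 = (9, 10, 15, 16)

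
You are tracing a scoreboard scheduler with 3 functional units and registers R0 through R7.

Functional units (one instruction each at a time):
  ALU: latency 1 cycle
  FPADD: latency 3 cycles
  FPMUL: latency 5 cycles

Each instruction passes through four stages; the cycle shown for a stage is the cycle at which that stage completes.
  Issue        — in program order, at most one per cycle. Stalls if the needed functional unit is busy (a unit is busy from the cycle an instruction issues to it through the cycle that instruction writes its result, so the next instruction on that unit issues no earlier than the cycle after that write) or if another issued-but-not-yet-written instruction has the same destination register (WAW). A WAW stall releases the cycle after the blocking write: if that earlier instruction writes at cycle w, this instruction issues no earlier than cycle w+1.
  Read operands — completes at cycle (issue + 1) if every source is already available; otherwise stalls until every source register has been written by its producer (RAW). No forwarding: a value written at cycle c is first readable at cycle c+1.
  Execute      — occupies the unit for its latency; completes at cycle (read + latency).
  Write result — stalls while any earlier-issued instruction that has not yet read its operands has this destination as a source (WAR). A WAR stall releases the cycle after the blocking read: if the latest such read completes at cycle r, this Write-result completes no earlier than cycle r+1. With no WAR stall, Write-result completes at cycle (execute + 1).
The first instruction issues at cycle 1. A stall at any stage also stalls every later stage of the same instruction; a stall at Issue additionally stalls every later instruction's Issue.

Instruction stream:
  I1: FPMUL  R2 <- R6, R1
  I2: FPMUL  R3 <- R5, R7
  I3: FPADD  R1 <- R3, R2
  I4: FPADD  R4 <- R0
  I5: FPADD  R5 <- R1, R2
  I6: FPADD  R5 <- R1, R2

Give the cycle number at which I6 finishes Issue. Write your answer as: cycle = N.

cycle = 34

  I1 | 1 | 2 | 7 | 8
  I2 | 9 | 10 | 15 | 16   struct: FPMUL busy until I1 writes@8
  I3 | 10 | 17 | 20 | 21   RAW R3: wait I2 write@16
  I4 | 22 | 23 | 26 | 27   struct: FPADD busy until I3 writes@21
  I5 | 28 | 29 | 32 | 33   struct: FPADD busy until I4 writes@27
  I6 | 34 | 35 | 38 | 39   struct: FPADD busy until I5 writes@33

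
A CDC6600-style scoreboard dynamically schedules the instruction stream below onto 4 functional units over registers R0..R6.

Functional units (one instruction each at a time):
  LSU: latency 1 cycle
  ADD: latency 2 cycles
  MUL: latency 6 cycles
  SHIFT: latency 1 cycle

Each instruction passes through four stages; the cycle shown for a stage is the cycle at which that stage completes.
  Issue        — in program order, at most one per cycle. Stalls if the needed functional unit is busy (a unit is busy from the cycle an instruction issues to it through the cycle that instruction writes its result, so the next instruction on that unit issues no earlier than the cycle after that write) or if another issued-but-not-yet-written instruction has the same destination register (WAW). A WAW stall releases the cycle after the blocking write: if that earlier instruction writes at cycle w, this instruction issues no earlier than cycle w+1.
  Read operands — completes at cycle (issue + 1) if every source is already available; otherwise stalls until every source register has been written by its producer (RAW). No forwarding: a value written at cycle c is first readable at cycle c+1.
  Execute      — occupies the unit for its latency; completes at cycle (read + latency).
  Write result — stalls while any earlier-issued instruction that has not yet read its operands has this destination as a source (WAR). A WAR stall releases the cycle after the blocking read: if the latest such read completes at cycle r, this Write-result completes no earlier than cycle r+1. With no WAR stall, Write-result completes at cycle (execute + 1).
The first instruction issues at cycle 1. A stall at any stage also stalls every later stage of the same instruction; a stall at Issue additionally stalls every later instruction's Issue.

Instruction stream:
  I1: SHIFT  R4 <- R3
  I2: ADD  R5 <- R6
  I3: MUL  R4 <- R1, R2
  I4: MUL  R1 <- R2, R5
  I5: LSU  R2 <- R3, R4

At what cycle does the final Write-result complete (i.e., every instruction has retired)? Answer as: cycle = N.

cycle = 22

I1  is:1  ro:2  ex:3  wr:4
I2  is:2  ro:3  ex:5  wr:6
I3  is:5  ro:6  ex:12  wr:13  — WAW R4: wait I1 write@4
I4  is:14  ro:15  ex:21  wr:22  — struct: MUL busy until I3 writes@13
I5  is:15  ro:16  ex:17  wr:18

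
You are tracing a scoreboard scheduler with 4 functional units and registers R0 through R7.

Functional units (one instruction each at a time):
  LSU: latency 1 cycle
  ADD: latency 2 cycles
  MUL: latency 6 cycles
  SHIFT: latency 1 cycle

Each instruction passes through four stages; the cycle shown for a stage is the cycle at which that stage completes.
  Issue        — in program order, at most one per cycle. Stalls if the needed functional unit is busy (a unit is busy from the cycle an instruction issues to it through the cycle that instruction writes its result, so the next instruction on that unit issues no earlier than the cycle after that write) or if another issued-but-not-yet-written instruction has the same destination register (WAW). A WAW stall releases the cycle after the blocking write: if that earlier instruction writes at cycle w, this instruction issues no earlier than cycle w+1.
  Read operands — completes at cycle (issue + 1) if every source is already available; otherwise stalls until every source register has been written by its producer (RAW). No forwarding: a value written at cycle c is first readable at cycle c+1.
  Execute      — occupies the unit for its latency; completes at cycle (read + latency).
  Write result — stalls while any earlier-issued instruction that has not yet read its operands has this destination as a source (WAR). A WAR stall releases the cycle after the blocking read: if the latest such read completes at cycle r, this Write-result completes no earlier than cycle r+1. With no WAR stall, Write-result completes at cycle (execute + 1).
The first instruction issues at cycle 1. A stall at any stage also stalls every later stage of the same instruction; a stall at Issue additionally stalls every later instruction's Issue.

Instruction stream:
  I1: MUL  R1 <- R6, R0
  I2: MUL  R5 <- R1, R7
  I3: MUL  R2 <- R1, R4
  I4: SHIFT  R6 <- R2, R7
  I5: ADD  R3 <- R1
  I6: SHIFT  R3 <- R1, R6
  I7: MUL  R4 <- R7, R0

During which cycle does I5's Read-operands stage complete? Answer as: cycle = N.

[1] I1→MUL
[2] I1 RO
[8] I1 EX
[9] I1 WR R1
[10] I2→MUL
[11] I2 RO
[17] I2 EX
[18] I2 WR R5
[19] I3→MUL
[20] I3 RO; I4→SHIFT
[21] I5→ADD
[22] I5 RO
[24] I5 EX
[25] I5 WR R3
[26] I3 EX
[27] I3 WR R2
[28] I4 RO
[29] I4 EX
[30] I4 WR R6
[31] I6→SHIFT
[32] I6 RO; I7→MUL
[33] I6 EX; I7 RO
[34] I6 WR R3
[39] I7 EX
[40] I7 WR R4

cycle = 22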